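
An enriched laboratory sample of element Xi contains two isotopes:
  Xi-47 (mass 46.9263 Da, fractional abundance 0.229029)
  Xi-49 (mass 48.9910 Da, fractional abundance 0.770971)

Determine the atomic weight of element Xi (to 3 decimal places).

48.518 Da

The abundance-weighted mean is 0.229029 × 46.9263 + 0.770971 × 48.9910
= 10.74748 + 37.77064 = 48.51812 Da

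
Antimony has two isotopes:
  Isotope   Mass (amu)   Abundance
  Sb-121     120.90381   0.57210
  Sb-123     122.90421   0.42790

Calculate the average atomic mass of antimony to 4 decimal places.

Average mass = Σ (abundance × isotope mass) = 0.57210 × 120.90381 + 0.42790 × 122.90421
= 69.169070 + 52.590711 = 121.759781 amu

121.7598 amu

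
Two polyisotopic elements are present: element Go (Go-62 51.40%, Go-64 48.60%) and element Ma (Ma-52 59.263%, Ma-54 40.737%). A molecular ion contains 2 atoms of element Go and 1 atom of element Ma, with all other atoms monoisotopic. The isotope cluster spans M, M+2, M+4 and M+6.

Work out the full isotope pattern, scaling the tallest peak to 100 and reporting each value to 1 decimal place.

Element Go pattern (n=2): 0.264196 : 0.499608 : 0.236196
Element Ma pattern (n=1): 0.59263 : 0.40737
Convolve the two distributions (both contribute in 2-u steps):
  M: 0.264196×0.59263 = 0.156570
  M+2: 0.264196×0.40737 + 0.499608×0.59263 = 0.403708
  M+4: 0.499608×0.40737 + 0.236196×0.59263 = 0.343502
  M+6: 0.236196×0.40737 = 0.096219
Scale to base peak (0.403708) = 100: 38.8 : 100.0 : 85.1 : 23.8

38.8 : 100.0 : 85.1 : 23.8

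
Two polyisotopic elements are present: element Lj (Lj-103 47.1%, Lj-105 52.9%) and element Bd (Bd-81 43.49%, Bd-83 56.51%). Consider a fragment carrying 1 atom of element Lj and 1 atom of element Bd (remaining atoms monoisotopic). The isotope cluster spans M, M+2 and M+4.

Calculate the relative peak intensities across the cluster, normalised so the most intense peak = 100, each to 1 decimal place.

Element Lj pattern (n=1): 0.4710 : 0.5290
Element Bd pattern (n=1): 0.4349 : 0.5651
Convolve the two distributions (both contribute in 2-u steps):
  M: 0.4710×0.4349 = 0.204838
  M+2: 0.4710×0.5651 + 0.5290×0.4349 = 0.496224
  M+4: 0.5290×0.5651 = 0.298938
Scale to base peak (0.496224) = 100: 41.3 : 100.0 : 60.2

41.3 : 100.0 : 60.2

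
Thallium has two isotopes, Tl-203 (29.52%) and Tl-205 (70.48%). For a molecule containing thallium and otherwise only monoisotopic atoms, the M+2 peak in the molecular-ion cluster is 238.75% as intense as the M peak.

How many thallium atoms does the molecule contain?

1

For n independent Tl atoms, I(M+2)/I(M) = n · (abundance Tl-205) / (abundance Tl-203) = n · 0.7048/0.2952.
n = 2.3875 × 0.2952/0.7048 = 1.00 ≈ 1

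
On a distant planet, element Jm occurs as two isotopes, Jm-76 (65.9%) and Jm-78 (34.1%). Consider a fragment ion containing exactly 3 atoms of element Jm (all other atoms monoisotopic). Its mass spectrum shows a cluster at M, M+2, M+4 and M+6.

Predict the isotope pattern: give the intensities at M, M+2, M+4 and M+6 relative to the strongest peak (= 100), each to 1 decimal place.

The 3 Jm atoms are independent, so intensities follow the terms of (0.659 + 0.341)^3.
P(M) = 0.659^3 = 0.286191
P(M+2) = 3 × 0.659^2 × 0.341^1 = 0.444269
P(M+4) = 3 × 0.659^1 × 0.341^2 = 0.229888
P(M+6) = 0.341^3 = 0.039652
The M+2 peak is largest (0.444269); scaling to 100 gives 64.4 : 100.0 : 51.7 : 8.9.

64.4 : 100.0 : 51.7 : 8.9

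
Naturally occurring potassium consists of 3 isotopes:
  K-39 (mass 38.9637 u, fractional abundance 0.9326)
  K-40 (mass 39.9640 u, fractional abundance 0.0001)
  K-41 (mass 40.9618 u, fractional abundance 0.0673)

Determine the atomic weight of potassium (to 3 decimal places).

39.098 u

Average mass = Σ (abundance × isotope mass) = 0.9326 × 38.9637 + 0.0001 × 39.9640 + 0.0673 × 40.9618
= 36.33755 + 0.00400 + 2.75673 = 39.09828 u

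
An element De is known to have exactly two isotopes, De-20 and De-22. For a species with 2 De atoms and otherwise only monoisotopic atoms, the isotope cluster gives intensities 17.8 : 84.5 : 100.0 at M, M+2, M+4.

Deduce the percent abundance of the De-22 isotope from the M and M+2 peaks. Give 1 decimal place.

Write p for the De-20 fraction. I(M+2)/I(M) = [C(2,1)·p^1·(1−p)] / p^2 = 2·(1−p)/p = 84.5/17.8 = 4.7472
(1−p)/p = 4.7472/2 = 2.3736  ⇒  p = 1/(1 + 2.3736) = 0.2964
De-20: 29.6%, De-22: 70.4%.

70.4%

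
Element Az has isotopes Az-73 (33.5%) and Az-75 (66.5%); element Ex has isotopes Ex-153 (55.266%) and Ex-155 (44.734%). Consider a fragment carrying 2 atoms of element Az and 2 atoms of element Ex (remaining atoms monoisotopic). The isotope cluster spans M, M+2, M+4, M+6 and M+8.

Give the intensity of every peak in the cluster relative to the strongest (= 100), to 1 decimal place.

Element Az pattern (n=2): 0.112225 : 0.44555 : 0.442225
Element Ex pattern (n=2): 0.30543308 : 0.49445385 : 0.20011308
Convolve the two distributions (both contribute in 2-u steps):
  M: 0.112225×0.30543308 = 0.034277
  M+2: 0.112225×0.49445385 + 0.44555×0.30543308 = 0.191576
  M+4: 0.112225×0.20011308 + 0.44555×0.49445385 + 0.442225×0.30543308 = 0.377832
  M+6: 0.44555×0.20011308 + 0.442225×0.49445385 = 0.307820
  M+8: 0.442225×0.20011308 = 0.088495
Scale to base peak (0.377832) = 100: 9.1 : 50.7 : 100.0 : 81.5 : 23.4

9.1 : 50.7 : 100.0 : 81.5 : 23.4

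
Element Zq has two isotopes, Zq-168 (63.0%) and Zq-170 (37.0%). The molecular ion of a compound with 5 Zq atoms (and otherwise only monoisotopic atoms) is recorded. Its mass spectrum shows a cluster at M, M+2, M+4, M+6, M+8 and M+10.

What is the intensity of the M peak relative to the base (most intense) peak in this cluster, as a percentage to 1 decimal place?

(0.630 + 0.370)^5 gives M 0.0992, M+2 0.2914, M+4 0.3423, M+6 0.2010, M+8 0.0590, M+10 0.0069; the largest is M+4.
P(M+4) = C(5,2) × 0.630^3 × 0.370^2 = 10 × 0.250047 × 0.1369 = 0.342314 (base)
P(M) = C(5,0) × 0.630^5 × 0.370^0 = 1 × 0.09924365 × 1.0000 = 0.099244
Relative intensity = 0.099244 / 0.342314 × 100 = 29.0

29.0%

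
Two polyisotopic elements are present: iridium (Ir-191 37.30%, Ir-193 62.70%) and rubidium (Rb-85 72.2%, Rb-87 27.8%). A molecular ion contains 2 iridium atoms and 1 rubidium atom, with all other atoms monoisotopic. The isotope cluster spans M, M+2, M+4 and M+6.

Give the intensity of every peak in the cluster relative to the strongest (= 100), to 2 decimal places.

Iridium pattern (n=2): 0.139129 : 0.467742 : 0.393129
Rubidium pattern (n=1): 0.7220 : 0.2780
Convolve the two distributions (both contribute in 2-u steps):
  M: 0.139129×0.7220 = 0.100451
  M+2: 0.139129×0.2780 + 0.467742×0.7220 = 0.376388
  M+4: 0.467742×0.2780 + 0.393129×0.7220 = 0.413871
  M+6: 0.393129×0.2780 = 0.109290
Scale to base peak (0.413871) = 100: 24.27 : 90.94 : 100.00 : 26.41

24.27 : 90.94 : 100.00 : 26.41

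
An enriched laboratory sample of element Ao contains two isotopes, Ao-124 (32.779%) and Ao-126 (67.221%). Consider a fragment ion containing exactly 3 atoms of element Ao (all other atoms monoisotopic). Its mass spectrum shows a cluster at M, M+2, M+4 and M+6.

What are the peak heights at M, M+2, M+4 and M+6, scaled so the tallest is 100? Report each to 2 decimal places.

7.93 : 48.76 : 100.00 : 68.36

The 3 Ao atoms are independent, so intensities follow the terms of (0.32779 + 0.67221)^3.
P(M) = 0.32779^3 = 0.035220
P(M+2) = 3 × 0.32779^2 × 0.67221^1 = 0.216679
P(M+4) = 3 × 0.32779^1 × 0.67221^2 = 0.444352
P(M+6) = 0.67221^3 = 0.303749
The M+4 peak is largest (0.444352); scaling to 100 gives 7.93 : 48.76 : 100.00 : 68.36.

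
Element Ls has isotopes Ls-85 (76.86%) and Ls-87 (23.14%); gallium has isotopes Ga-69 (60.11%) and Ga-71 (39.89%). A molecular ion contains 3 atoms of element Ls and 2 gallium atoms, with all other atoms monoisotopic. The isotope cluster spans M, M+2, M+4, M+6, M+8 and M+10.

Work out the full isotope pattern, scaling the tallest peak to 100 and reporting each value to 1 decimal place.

44.8 : 100.0 : 85.7 : 35.2 : 7.0 : 0.5

Element Ls pattern (n=3): 0.45404734 : 0.41009585 : 0.12346627 : 0.01239054
Gallium pattern (n=2): 0.36132121 : 0.47955758 : 0.15912121
Convolve the two distributions (both contribute in 2-u steps):
  M: 0.45404734×0.36132121 = 0.164057
  M+2: 0.45404734×0.47955758 + 0.41009585×0.36132121 = 0.365918
  M+4: 0.45404734×0.15912121 + 0.41009585×0.47955758 + 0.12346627×0.36132121 = 0.313524
  M+6: 0.41009585×0.15912121 + 0.12346627×0.47955758 + 0.01239054×0.36132121 = 0.128941
  M+8: 0.12346627×0.15912121 + 0.01239054×0.47955758 = 0.025588
  M+10: 0.01239054×0.15912121 = 0.001972
Scale to base peak (0.365918) = 100: 44.8 : 100.0 : 85.7 : 35.2 : 7.0 : 0.5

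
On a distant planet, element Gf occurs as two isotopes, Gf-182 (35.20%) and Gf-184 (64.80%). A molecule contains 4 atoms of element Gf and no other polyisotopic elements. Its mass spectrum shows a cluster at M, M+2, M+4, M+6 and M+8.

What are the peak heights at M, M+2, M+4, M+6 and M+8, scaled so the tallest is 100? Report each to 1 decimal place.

4.0 : 29.5 : 81.5 : 100.0 : 46.0

Each Gf atom is independently Gf-182 (p = 0.3520) or Gf-184 (q = 0.6480); the cluster is the binomial expansion (p + q)^4.
P(M) = 0.3520^4 = 0.015352
P(M+2) = 4 × 0.3520^3 × 0.6480^1 = 0.113048
P(M+4) = 6 × 0.3520^2 × 0.6480^2 = 0.312167
P(M+6) = 4 × 0.3520^1 × 0.6480^3 = 0.383114
P(M+8) = 0.6480^4 = 0.176319
The M+6 peak is largest (0.383114); scaling to 100 gives 4.0 : 29.5 : 81.5 : 100.0 : 46.0.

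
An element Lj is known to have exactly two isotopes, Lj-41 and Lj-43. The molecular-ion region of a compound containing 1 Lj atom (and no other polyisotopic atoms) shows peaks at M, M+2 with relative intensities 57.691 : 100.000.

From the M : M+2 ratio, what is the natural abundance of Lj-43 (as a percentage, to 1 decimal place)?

Write p for the Lj-41 fraction. I(M+2)/I(M) = [C(1,1)·p^0·(1−p)] / p^1 = 1·(1−p)/p = 100.000/57.691 = 1.7334
(1−p)/p = 1.7334/1 = 1.7334  ⇒  p = 1/(1 + 1.7334) = 0.3658
Lj-41: 36.6%, Lj-43: 63.4%.

63.4%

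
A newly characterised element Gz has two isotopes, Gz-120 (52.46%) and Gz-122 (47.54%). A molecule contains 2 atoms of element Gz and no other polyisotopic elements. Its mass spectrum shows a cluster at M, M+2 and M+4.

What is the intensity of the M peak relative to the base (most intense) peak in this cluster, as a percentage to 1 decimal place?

55.2%

Binomial terms of (0.5246 + 0.4754)^2: M 0.2752, M+2 0.4988, M+4 0.2260 → M+2 is the base peak.
P(M+2) = C(2,1) × 0.5246^1 × 0.4754^1 = 2 × 0.5246 × 0.4754 = 0.498790 (base)
P(M) = C(2,0) × 0.5246^2 × 0.4754^0 = 1 × 0.27520516 × 1.0000 = 0.275205
Relative intensity = 0.275205 / 0.498790 × 100 = 55.2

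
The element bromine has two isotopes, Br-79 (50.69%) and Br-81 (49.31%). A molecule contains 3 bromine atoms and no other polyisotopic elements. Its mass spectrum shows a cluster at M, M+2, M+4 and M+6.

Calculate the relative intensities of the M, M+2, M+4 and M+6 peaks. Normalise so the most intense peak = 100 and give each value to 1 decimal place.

The 3 Br atoms are independent, so intensities follow the terms of (0.5069 + 0.4931)^3.
P(M) = 0.5069^3 = 0.130247
P(M+2) = 3 × 0.5069^2 × 0.4931^1 = 0.380103
P(M+4) = 3 × 0.5069^1 × 0.4931^2 = 0.369755
P(M+6) = 0.4931^3 = 0.119896
The M+2 peak is largest (0.380103); scaling to 100 gives 34.3 : 100.0 : 97.3 : 31.5.

34.3 : 100.0 : 97.3 : 31.5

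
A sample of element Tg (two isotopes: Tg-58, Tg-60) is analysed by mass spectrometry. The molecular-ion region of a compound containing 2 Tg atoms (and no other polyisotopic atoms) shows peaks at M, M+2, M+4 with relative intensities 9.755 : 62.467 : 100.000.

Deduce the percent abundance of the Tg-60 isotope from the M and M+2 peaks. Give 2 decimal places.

If p is the fraction of Tg that is Tg-58, then I(M+2)/I(M) = [C(2,1)·p^1·(1−p)] / p^2 = 2·(1−p)/p = 62.467/9.755 = 6.4036
(1−p)/p = 6.4036/2 = 3.2018  ⇒  p = 1/(1 + 3.2018) = 0.2380
Tg-58: 23.80%, Tg-60: 76.20%.

76.20%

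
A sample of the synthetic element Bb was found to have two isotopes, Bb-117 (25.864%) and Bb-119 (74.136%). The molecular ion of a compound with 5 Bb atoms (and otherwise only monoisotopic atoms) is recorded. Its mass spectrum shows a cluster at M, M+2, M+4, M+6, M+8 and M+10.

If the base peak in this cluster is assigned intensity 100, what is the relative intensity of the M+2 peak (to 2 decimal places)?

4.25

(0.25864 + 0.74136)^5 gives M 0.0012, M+2 0.0166, M+4 0.0951, M+6 0.2726, M+8 0.3906, M+10 0.2239; the largest is M+8.
P(M+8) = C(5,4) × 0.25864^1 × 0.74136^4 = 5 × 0.25864 × 0.30207626 = 0.390645 (base)
P(M+2) = C(5,1) × 0.25864^4 × 0.74136^1 = 5 × 0.00447489 × 0.74136 = 0.016588
Relative intensity = 0.016588 / 0.390645 × 100 = 4.25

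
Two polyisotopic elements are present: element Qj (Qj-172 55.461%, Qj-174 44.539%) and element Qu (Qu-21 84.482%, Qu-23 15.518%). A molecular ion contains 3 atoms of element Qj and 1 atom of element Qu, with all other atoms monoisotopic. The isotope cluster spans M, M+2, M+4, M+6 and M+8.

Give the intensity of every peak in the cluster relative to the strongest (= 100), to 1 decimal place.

Element Qj pattern (n=3): 0.17059374 : 0.41099554 : 0.3300577 : 0.08835302
Element Qu pattern (n=1): 0.84482 : 0.15518
Convolve the two distributions (both contribute in 2-u steps):
  M: 0.17059374×0.84482 = 0.144121
  M+2: 0.17059374×0.15518 + 0.41099554×0.84482 = 0.373690
  M+4: 0.41099554×0.15518 + 0.3300577×0.84482 = 0.342618
  M+6: 0.3300577×0.15518 + 0.08835302×0.84482 = 0.125861
  M+8: 0.08835302×0.15518 = 0.013711
Scale to base peak (0.373690) = 100: 38.6 : 100.0 : 91.7 : 33.7 : 3.7

38.6 : 100.0 : 91.7 : 33.7 : 3.7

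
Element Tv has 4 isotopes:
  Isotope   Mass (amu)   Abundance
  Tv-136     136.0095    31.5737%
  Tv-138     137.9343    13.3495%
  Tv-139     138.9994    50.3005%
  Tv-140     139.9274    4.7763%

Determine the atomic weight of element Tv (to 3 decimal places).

Average mass = Σ (abundance × isotope mass) = 0.315737 × 136.0095 + 0.133495 × 137.9343 + 0.503005 × 138.9994 + 0.047763 × 139.9274
= 42.94323 + 18.41354 + 69.91739 + 6.68335 = 137.95751 amu

137.958 amu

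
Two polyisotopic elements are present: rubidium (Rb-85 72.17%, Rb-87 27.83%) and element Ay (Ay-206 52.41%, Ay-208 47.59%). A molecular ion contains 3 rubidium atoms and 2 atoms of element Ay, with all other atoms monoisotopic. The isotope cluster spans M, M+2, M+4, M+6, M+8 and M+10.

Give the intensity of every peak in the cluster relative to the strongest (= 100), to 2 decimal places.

Rubidium pattern (n=3): 0.37589809 : 0.43485841 : 0.16768892 : 0.02155458
Element Ay pattern (n=2): 0.27468081 : 0.49883838 : 0.22648081
Convolve the two distributions (both contribute in 2-u steps):
  M: 0.37589809×0.27468081 = 0.103252
  M+2: 0.37589809×0.49883838 + 0.43485841×0.27468081 = 0.306960
  M+4: 0.37589809×0.22648081 + 0.43485841×0.49883838 + 0.16768892×0.27468081 = 0.348119
  M+6: 0.43485841×0.22648081 + 0.16768892×0.49883838 + 0.02155458×0.27468081 = 0.188057
  M+8: 0.16768892×0.22648081 + 0.02155458×0.49883838 = 0.048731
  M+10: 0.02155458×0.22648081 = 0.004882
Scale to base peak (0.348119) = 100: 29.66 : 88.18 : 100.00 : 54.02 : 14.00 : 1.40

29.66 : 88.18 : 100.00 : 54.02 : 14.00 : 1.40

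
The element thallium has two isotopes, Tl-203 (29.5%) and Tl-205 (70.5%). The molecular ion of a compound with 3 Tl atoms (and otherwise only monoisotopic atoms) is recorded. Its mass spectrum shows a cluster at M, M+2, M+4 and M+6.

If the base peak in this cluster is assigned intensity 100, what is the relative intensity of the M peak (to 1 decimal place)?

5.8

(0.295 + 0.705)^3 gives M 0.0257, M+2 0.1841, M+4 0.4399, M+6 0.3504; the largest is M+4.
P(M+4) = C(3,2) × 0.295^1 × 0.705^2 = 3 × 0.2950 × 0.497025 = 0.439867 (base)
P(M) = C(3,0) × 0.295^3 × 0.705^0 = 1 × 0.02567237 × 1.0000 = 0.025672
Relative intensity = 0.025672 / 0.439867 × 100 = 5.8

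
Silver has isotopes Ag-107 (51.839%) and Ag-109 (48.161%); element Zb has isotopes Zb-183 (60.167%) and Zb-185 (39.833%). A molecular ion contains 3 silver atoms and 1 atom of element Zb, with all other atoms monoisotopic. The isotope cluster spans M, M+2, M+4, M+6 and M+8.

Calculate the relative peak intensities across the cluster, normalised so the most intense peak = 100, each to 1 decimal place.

22.5 : 77.8 : 100.0 : 56.7 : 12.0

Silver pattern (n=3): 0.13930601 : 0.38826655 : 0.36071887 : 0.11170857
Element Zb pattern (n=1): 0.60167 : 0.39833
Convolve the two distributions (both contribute in 2-u steps):
  M: 0.13930601×0.60167 = 0.083816
  M+2: 0.13930601×0.39833 + 0.38826655×0.60167 = 0.289098
  M+4: 0.38826655×0.39833 + 0.36071887×0.60167 = 0.371692
  M+6: 0.36071887×0.39833 + 0.11170857×0.60167 = 0.210897
  M+8: 0.11170857×0.39833 = 0.044497
Scale to base peak (0.371692) = 100: 22.5 : 77.8 : 100.0 : 56.7 : 12.0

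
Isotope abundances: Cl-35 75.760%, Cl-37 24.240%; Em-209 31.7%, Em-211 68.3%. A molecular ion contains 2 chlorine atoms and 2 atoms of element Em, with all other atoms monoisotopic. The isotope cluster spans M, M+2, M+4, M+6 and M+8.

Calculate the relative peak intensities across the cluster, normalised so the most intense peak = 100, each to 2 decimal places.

Chlorine pattern (n=2): 0.57395776 : 0.36728448 : 0.05875776
Element Em pattern (n=2): 0.100489 : 0.433022 : 0.466489
Convolve the two distributions (both contribute in 2-u steps):
  M: 0.57395776×0.100489 = 0.057676
  M+2: 0.57395776×0.433022 + 0.36728448×0.100489 = 0.285444
  M+4: 0.57395776×0.466489 + 0.36728448×0.433022 + 0.05875776×0.100489 = 0.432692
  M+6: 0.36728448×0.466489 + 0.05875776×0.433022 = 0.196778
  M+8: 0.05875776×0.466489 = 0.027410
Scale to base peak (0.432692) = 100: 13.33 : 65.97 : 100.00 : 45.48 : 6.33

13.33 : 65.97 : 100.00 : 45.48 : 6.33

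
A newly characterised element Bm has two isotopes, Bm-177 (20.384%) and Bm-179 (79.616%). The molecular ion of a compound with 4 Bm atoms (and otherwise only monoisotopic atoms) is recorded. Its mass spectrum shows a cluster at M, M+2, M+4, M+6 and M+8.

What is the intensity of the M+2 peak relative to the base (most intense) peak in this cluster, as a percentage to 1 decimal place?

Binomial terms of (0.20384 + 0.79616)^4: M 0.0017, M+2 0.0270, M+4 0.1580, M+6 0.4115, M+8 0.4018 → M+6 is the base peak.
P(M+6) = C(4,3) × 0.20384^1 × 0.79616^3 = 4 × 0.20384 × 0.50466253 = 0.411482 (base)
P(M+2) = C(4,1) × 0.20384^3 × 0.79616^1 = 4 × 0.0084697 × 0.79616 = 0.026973
Relative intensity = 0.026973 / 0.411482 × 100 = 6.6

6.6%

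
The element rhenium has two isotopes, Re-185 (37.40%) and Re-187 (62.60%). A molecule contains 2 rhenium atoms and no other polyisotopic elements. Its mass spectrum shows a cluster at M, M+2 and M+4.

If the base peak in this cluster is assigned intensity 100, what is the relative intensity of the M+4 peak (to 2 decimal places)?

(0.3740 + 0.6260)^2 gives M 0.1399, M+2 0.4682, M+4 0.3919; the largest is M+2.
P(M+2) = C(2,1) × 0.3740^1 × 0.6260^1 = 2 × 0.3740 × 0.6260 = 0.468248 (base)
P(M+4) = C(2,2) × 0.3740^0 × 0.6260^2 = 1 × 1.0000 × 0.391876 = 0.391876
Relative intensity = 0.391876 / 0.468248 × 100 = 83.69

83.69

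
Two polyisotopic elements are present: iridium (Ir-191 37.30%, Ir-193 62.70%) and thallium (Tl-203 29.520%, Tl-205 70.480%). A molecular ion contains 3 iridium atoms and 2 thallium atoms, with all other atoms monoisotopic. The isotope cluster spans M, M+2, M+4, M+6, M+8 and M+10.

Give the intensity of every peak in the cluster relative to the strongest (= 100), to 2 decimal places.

1.35 : 13.27 : 51.72 : 100.00 : 95.98 : 36.60

Iridium pattern (n=3): 0.05189512 : 0.26170165 : 0.43991135 : 0.24649188
Thallium pattern (n=2): 0.08714304 : 0.41611392 : 0.49674304
Convolve the two distributions (both contribute in 2-u steps):
  M: 0.05189512×0.08714304 = 0.004522
  M+2: 0.05189512×0.41611392 + 0.26170165×0.08714304 = 0.044400
  M+4: 0.05189512×0.49674304 + 0.26170165×0.41611392 + 0.43991135×0.08714304 = 0.173011
  M+6: 0.26170165×0.49674304 + 0.43991135×0.41611392 + 0.24649188×0.08714304 = 0.334532
  M+8: 0.43991135×0.49674304 + 0.24649188×0.41611392 = 0.321092
  M+10: 0.24649188×0.49674304 = 0.122443
Scale to base peak (0.334532) = 100: 1.35 : 13.27 : 51.72 : 100.00 : 95.98 : 36.60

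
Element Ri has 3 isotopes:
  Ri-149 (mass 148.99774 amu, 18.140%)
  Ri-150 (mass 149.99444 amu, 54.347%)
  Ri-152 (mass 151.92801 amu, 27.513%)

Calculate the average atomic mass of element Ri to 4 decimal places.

Ar = Σ fᵢ·mᵢ = 0.18140 × 148.99774 + 0.54347 × 149.99444 + 0.27513 × 151.92801
= 27.028190 + 81.517478 + 41.799953 = 150.345621 amu

150.3456 amu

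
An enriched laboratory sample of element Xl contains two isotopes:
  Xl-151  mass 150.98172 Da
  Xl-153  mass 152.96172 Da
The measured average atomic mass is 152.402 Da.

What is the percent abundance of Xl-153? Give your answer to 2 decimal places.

71.73%

Writing the weighted mean with unknown fraction x of Xl-151:
150.98172·x + 152.96172·(1 − x) = 152.402
(150.98172 − 152.96172)·x = 152.402 − 152.96172
x = -0.55972 / -1.98000 = 0.28269 → 28.27% Xl-151, 71.73% Xl-153.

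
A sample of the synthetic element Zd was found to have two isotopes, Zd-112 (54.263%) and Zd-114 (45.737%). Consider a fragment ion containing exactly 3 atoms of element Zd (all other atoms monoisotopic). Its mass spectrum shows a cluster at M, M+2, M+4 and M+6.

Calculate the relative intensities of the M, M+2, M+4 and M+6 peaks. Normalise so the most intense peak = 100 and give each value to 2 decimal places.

The 3 Zd atoms are independent, so intensities follow the terms of (0.54263 + 0.45737)^3.
P(M) = 0.54263^3 = 0.159776
P(M+2) = 3 × 0.54263^2 × 0.45737^1 = 0.404014
P(M+4) = 3 × 0.54263^1 × 0.45737^2 = 0.340534
P(M+6) = 0.45737^3 = 0.095676
The M+2 peak is largest (0.404014); scaling to 100 gives 39.55 : 100.00 : 84.29 : 23.68.

39.55 : 100.00 : 84.29 : 23.68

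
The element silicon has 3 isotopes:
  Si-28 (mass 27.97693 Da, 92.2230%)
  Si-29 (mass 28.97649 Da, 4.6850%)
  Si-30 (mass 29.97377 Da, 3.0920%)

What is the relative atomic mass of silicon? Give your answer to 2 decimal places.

28.09 Da

Weight each isotope mass by its fractional abundance: 0.922230 × 27.97693 + 0.046850 × 28.97649 + 0.030920 × 29.97377
= 25.801164 + 1.357549 + 0.926789 = 28.085502 Da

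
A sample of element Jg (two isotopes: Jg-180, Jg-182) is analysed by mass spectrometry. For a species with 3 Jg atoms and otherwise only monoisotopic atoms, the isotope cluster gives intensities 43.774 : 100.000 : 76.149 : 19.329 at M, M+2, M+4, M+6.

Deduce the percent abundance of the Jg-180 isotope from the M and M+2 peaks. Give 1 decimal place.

If p is the fraction of Jg that is Jg-180, then I(M+2)/I(M) = [C(3,1)·p^2·(1−p)] / p^3 = 3·(1−p)/p = 100.000/43.774 = 2.2845
(1−p)/p = 2.2845/3 = 0.7615  ⇒  p = 1/(1 + 0.7615) = 0.5677
Jg-180: 56.8%, Jg-182: 43.2%.

56.8%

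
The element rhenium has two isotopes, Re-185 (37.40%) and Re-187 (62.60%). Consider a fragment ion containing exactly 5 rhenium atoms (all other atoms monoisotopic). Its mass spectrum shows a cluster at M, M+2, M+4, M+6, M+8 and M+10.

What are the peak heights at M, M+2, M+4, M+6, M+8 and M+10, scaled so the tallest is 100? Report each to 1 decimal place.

Each Re atom is independently Re-185 (p = 0.3740) or Re-187 (q = 0.6260); the cluster is the binomial expansion (p + q)^5.
P(M) = 0.3740^5 = 0.007317
P(M+2) = 5 × 0.3740^4 × 0.6260^1 = 0.061239
P(M+4) = 10 × 0.3740^3 × 0.6260^2 = 0.205005
P(M+6) = 10 × 0.3740^2 × 0.6260^3 = 0.343136
P(M+8) = 5 × 0.3740^1 × 0.6260^4 = 0.287170
P(M+10) = 0.6260^5 = 0.096133
The M+6 peak is largest (0.343136); scaling to 100 gives 2.1 : 17.8 : 59.7 : 100.0 : 83.7 : 28.0.

2.1 : 17.8 : 59.7 : 100.0 : 83.7 : 28.0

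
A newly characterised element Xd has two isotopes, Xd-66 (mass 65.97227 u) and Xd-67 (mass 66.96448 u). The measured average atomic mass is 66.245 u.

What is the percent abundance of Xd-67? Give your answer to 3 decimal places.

27.487%

With x = fraction of Xd-66 (so Xd-67 is 1 − x):
65.97227·x + 66.96448·(1 − x) = 66.245
(65.97227 − 66.96448)·x = 66.245 − 66.96448
x = -0.71948 / -0.99221 = 0.72513 → 72.513% Xd-66, 27.487% Xd-67.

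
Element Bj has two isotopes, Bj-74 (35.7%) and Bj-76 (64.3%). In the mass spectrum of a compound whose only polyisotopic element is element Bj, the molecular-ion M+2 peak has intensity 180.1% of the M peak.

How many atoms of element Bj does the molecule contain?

1

With n Bj atoms, P(M+2)/P(M) = C(n,1)·p^(n−1)q / p^n = n·q/p = n · 0.643/0.357.
n = 1.801 × 0.357/0.643 = 1.00 ≈ 1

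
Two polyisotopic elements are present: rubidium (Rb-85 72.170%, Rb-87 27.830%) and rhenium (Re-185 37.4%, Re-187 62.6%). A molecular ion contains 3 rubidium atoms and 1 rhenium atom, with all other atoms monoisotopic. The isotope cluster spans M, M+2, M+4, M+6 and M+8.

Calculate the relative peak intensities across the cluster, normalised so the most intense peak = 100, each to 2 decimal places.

Rubidium pattern (n=3): 0.37589809 : 0.43485841 : 0.16768892 : 0.02155458
Rhenium pattern (n=1): 0.3740 : 0.6260
Convolve the two distributions (both contribute in 2-u steps):
  M: 0.37589809×0.3740 = 0.140586
  M+2: 0.37589809×0.6260 + 0.43485841×0.3740 = 0.397949
  M+4: 0.43485841×0.6260 + 0.16768892×0.3740 = 0.334937
  M+6: 0.16768892×0.6260 + 0.02155458×0.3740 = 0.113035
  M+8: 0.02155458×0.6260 = 0.013493
Scale to base peak (0.397949) = 100: 35.33 : 100.00 : 84.17 : 28.40 : 3.39

35.33 : 100.00 : 84.17 : 28.40 : 3.39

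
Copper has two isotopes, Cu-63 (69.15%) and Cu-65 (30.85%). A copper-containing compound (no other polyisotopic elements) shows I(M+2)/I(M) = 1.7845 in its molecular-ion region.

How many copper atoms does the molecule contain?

For n independent Cu atoms, I(M+2)/I(M) = n · (abundance Cu-65) / (abundance Cu-63) = n · 0.3085/0.6915.
n = 1.7845 × 0.6915/0.3085 = 4.00 ≈ 4

4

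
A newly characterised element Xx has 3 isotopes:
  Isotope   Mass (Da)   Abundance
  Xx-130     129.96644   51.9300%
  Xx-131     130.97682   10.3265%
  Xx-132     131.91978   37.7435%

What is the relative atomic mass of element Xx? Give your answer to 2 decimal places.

130.81 Da

Weight each isotope mass by its fractional abundance: 0.519300 × 129.96644 + 0.103265 × 130.97682 + 0.377435 × 131.91978
= 67.491572 + 13.525321 + 49.791142 = 130.808035 Da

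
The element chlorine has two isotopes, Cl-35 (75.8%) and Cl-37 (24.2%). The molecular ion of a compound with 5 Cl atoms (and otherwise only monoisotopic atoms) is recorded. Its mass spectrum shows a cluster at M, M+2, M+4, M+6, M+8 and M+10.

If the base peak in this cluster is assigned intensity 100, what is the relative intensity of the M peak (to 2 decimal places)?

Binomial terms of (0.758 + 0.242)^5: M 0.2502, M+2 0.3994, M+4 0.2551, M+6 0.0814, M+8 0.0130, M+10 0.0008 → M+2 is the base peak.
P(M+2) = C(5,1) × 0.758^4 × 0.242^1 = 5 × 0.33012379 × 0.2420 = 0.399450 (base)
P(M) = C(5,0) × 0.758^5 × 0.242^0 = 1 × 0.25023383 × 1.0000 = 0.250234
Relative intensity = 0.250234 / 0.399450 × 100 = 62.64

62.64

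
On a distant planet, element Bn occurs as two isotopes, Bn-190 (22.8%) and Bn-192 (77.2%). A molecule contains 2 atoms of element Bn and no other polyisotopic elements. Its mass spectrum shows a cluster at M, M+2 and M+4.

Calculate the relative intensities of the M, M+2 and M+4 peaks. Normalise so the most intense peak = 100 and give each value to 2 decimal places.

8.72 : 59.07 : 100.00

The 2 Bn atoms are independent, so intensities follow the terms of (0.228 + 0.772)^2.
P(M) = 0.228^2 = 0.051984
P(M+2) = 2 × 0.228^1 × 0.772^1 = 0.352032
P(M+4) = 0.772^2 = 0.595984
The M+4 peak is largest (0.595984); scaling to 100 gives 8.72 : 59.07 : 100.00.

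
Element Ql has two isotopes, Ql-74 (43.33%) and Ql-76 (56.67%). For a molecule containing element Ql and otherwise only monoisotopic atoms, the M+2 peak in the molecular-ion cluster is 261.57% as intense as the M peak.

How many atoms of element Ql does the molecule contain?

The M+2/M ratio from n Ql atoms is n · q/p = n · 0.5667/0.4333.
n = 2.6157 × 0.4333/0.5667 = 2.00 ≈ 2

2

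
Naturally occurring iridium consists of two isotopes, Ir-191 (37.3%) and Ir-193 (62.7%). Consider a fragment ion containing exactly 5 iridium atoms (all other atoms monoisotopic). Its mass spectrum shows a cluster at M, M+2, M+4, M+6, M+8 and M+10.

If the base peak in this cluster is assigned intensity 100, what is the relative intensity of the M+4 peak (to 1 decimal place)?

Binomial terms of (0.373 + 0.627)^5: M 0.0072, M+2 0.0607, M+4 0.2040, M+6 0.3429, M+8 0.2882, M+10 0.0969 → M+6 is the base peak.
P(M+6) = C(5,3) × 0.373^2 × 0.627^3 = 10 × 0.139129 × 0.24649188 = 0.342942 (base)
P(M+4) = C(5,2) × 0.373^3 × 0.627^2 = 10 × 0.05189512 × 0.393129 = 0.204015
Relative intensity = 0.204015 / 0.342942 × 100 = 59.5

59.5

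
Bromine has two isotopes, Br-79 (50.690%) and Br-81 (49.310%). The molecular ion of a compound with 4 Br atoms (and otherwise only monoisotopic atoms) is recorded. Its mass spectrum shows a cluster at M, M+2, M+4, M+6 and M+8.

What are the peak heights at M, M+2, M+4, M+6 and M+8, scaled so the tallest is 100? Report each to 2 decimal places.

17.61 : 68.53 : 100.00 : 64.85 : 15.77

Each Br atom is independently Br-79 (p = 0.50690) or Br-81 (q = 0.49310); the cluster is the binomial expansion (p + q)^4.
P(M) = 0.50690^4 = 0.066022
P(M+2) = 4 × 0.50690^3 × 0.49310^1 = 0.256899
P(M+4) = 6 × 0.50690^2 × 0.49310^2 = 0.374857
P(M+6) = 4 × 0.50690^1 × 0.49310^3 = 0.243101
P(M+8) = 0.49310^4 = 0.059121
The M+4 peak is largest (0.374857); scaling to 100 gives 17.61 : 68.53 : 100.00 : 64.85 : 15.77.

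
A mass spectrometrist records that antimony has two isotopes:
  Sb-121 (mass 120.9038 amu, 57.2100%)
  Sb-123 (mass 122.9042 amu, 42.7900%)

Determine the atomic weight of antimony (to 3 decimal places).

Average mass = Σ (abundance × isotope mass) = 0.572100 × 120.9038 + 0.427900 × 122.9042
= 69.16906 + 52.59071 = 121.75977 amu

121.760 amu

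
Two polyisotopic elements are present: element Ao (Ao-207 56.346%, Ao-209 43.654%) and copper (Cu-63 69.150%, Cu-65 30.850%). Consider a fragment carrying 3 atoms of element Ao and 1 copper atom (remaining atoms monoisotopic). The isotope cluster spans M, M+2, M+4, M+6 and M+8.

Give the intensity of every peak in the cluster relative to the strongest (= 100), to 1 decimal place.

35.2 : 97.6 : 100.0 : 44.7 : 7.3

Element Ao pattern (n=3): 0.17889132 : 0.41578755 : 0.32213094 : 0.08319019
Copper pattern (n=1): 0.6915 : 0.3085
Convolve the two distributions (both contribute in 2-u steps):
  M: 0.17889132×0.6915 = 0.123703
  M+2: 0.17889132×0.3085 + 0.41578755×0.6915 = 0.342705
  M+4: 0.41578755×0.3085 + 0.32213094×0.6915 = 0.351024
  M+6: 0.32213094×0.3085 + 0.08319019×0.6915 = 0.156903
  M+8: 0.08319019×0.3085 = 0.025664
Scale to base peak (0.351024) = 100: 35.2 : 97.6 : 100.0 : 44.7 : 7.3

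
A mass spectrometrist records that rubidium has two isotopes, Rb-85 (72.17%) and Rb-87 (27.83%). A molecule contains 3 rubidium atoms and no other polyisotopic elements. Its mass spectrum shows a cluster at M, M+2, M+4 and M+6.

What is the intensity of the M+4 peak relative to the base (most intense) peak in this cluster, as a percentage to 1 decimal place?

38.6%

Term probabilities: M 0.3759, M+2 0.4349, M+4 0.1677, M+6 0.0216. Base peak = M+2.
P(M+2) = C(3,1) × 0.7217^2 × 0.2783^1 = 3 × 0.52085089 × 0.2783 = 0.434858 (base)
P(M+4) = C(3,2) × 0.7217^1 × 0.2783^2 = 3 × 0.7217 × 0.07745089 = 0.167689
Relative intensity = 0.167689 / 0.434858 × 100 = 38.6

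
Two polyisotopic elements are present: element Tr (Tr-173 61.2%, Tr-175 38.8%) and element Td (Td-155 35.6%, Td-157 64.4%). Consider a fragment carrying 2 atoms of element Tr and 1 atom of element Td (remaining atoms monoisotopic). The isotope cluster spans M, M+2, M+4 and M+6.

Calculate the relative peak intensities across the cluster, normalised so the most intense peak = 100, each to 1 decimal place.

32.5 : 100.0 : 87.6 : 23.6

Element Tr pattern (n=2): 0.374544 : 0.474912 : 0.150544
Element Td pattern (n=1): 0.3560 : 0.6440
Convolve the two distributions (both contribute in 2-u steps):
  M: 0.374544×0.3560 = 0.133338
  M+2: 0.374544×0.6440 + 0.474912×0.3560 = 0.410275
  M+4: 0.474912×0.6440 + 0.150544×0.3560 = 0.359437
  M+6: 0.150544×0.6440 = 0.096950
Scale to base peak (0.410275) = 100: 32.5 : 100.0 : 87.6 : 23.6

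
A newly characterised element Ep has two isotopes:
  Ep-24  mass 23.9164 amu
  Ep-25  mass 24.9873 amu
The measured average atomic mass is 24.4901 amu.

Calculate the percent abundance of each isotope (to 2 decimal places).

Let x be the fractional abundance of Ep-24; then Ep-25 has abundance 1 − x.
23.9164·x + 24.9873·(1 − x) = 24.4901
(23.9164 − 24.9873)·x = 24.4901 − 24.9873
x = -0.4972 / -1.0709 = 0.46428 → 46.43% Ep-24, 53.57% Ep-25.

Ep-24: 46.43%, Ep-25: 53.57%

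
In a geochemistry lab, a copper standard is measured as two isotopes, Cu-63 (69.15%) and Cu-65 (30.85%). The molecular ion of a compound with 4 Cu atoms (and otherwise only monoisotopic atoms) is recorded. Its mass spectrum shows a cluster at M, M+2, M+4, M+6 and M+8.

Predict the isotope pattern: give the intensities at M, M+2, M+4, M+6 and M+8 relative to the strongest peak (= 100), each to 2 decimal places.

56.04 : 100.00 : 66.92 : 19.90 : 2.22

Each Cu atom is independently Cu-63 (p = 0.6915) or Cu-65 (q = 0.3085); the cluster is the binomial expansion (p + q)^4.
P(M) = 0.6915^4 = 0.228649
P(M+2) = 4 × 0.6915^3 × 0.3085^1 = 0.408030
P(M+4) = 6 × 0.6915^2 × 0.3085^2 = 0.273052
P(M+6) = 4 × 0.6915^1 × 0.3085^3 = 0.081212
P(M+8) = 0.3085^4 = 0.009058
The M+2 peak is largest (0.408030); scaling to 100 gives 56.04 : 100.00 : 66.92 : 19.90 : 2.22.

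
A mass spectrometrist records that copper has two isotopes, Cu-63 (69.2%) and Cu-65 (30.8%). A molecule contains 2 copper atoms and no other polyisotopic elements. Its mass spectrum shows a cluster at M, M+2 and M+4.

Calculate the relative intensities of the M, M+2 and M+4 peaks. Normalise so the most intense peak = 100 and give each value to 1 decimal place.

100.0 : 89.0 : 19.8

Expanding (0.692 + 0.308)^2:
P(M) = 0.692^2 = 0.478864
P(M+2) = 2 × 0.692^1 × 0.308^1 = 0.426272
P(M+4) = 0.308^2 = 0.094864
The M peak is largest (0.478864); scaling to 100 gives 100.0 : 89.0 : 19.8.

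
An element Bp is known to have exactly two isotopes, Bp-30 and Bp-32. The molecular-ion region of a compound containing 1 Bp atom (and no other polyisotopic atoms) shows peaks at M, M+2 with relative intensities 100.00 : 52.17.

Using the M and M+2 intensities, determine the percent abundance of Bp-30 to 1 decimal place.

65.7%

If p is the fraction of Bp that is Bp-30, then I(M+2)/I(M) = [C(1,1)·p^0·(1−p)] / p^1 = 1·(1−p)/p = 52.17/100.00 = 0.5217
(1−p)/p = 0.5217/1 = 0.5217  ⇒  p = 1/(1 + 0.5217) = 0.6572
Bp-30: 65.7%, Bp-32: 34.3%.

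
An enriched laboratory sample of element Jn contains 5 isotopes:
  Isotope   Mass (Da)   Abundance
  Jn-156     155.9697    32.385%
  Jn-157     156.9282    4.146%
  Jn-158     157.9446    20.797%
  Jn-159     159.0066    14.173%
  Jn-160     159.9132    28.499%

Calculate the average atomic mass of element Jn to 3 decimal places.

Ar = Σ fᵢ·mᵢ = 0.32385 × 155.9697 + 0.04146 × 156.9282 + 0.20797 × 157.9446 + 0.14173 × 159.0066 + 0.28499 × 159.9132
= 50.51079 + 6.50624 + 32.84774 + 22.53601 + 45.57366 = 157.97444 Da

157.974 Da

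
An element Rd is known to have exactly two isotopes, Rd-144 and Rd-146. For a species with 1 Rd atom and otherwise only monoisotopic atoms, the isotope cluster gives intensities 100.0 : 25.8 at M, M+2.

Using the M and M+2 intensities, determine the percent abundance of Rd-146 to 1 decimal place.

If p is the fraction of Rd that is Rd-144, then I(M+2)/I(M) = [C(1,1)·p^0·(1−p)] / p^1 = 1·(1−p)/p = 25.8/100.0 = 0.2580
(1−p)/p = 0.2580/1 = 0.2580  ⇒  p = 1/(1 + 0.2580) = 0.7949
Rd-144: 79.5%, Rd-146: 20.5%.

20.5%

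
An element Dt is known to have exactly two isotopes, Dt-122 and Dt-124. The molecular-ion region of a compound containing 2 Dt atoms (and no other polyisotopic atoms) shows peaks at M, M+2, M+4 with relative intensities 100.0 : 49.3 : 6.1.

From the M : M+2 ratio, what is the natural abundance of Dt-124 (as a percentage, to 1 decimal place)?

Write p for the Dt-122 fraction. I(M+2)/I(M) = [C(2,1)·p^1·(1−p)] / p^2 = 2·(1−p)/p = 49.3/100.0 = 0.4930
(1−p)/p = 0.4930/2 = 0.2465  ⇒  p = 1/(1 + 0.2465) = 0.8022
Dt-122: 80.2%, Dt-124: 19.8%.

19.8%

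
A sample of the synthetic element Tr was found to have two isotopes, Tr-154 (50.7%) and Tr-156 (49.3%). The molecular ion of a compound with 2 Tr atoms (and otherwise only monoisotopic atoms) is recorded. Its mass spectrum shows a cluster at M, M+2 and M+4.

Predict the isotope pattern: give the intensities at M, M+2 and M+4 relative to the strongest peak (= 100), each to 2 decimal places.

51.42 : 100.00 : 48.62

Each Tr atom is independently Tr-154 (p = 0.507) or Tr-156 (q = 0.493); the cluster is the binomial expansion (p + q)^2.
P(M) = 0.507^2 = 0.257049
P(M+2) = 2 × 0.507^1 × 0.493^1 = 0.499902
P(M+4) = 0.493^2 = 0.243049
The M+2 peak is largest (0.499902); scaling to 100 gives 51.42 : 100.00 : 48.62.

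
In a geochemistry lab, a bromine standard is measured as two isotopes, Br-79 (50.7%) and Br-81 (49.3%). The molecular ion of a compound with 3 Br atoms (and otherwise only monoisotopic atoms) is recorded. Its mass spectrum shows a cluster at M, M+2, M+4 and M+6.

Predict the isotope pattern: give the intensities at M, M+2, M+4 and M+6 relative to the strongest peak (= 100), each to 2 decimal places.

Each Br atom is independently Br-79 (p = 0.507) or Br-81 (q = 0.493); the cluster is the binomial expansion (p + q)^3.
P(M) = 0.507^3 = 0.130324
P(M+2) = 3 × 0.507^2 × 0.493^1 = 0.380175
P(M+4) = 3 × 0.507^1 × 0.493^2 = 0.369678
P(M+6) = 0.493^3 = 0.119823
The M+2 peak is largest (0.380175); scaling to 100 gives 34.28 : 100.00 : 97.24 : 31.52.

34.28 : 100.00 : 97.24 : 31.52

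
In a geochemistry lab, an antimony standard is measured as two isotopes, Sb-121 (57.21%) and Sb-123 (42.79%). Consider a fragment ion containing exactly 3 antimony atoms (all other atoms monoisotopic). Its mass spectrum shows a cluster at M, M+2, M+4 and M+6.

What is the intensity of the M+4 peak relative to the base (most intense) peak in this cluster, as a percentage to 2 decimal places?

74.79%

(0.5721 + 0.4279)^3 gives M 0.1872, M+2 0.4202, M+4 0.3143, M+6 0.0783; the largest is M+2.
P(M+2) = C(3,1) × 0.5721^2 × 0.4279^1 = 3 × 0.32729841 × 0.4279 = 0.420153 (base)
P(M+4) = C(3,2) × 0.5721^1 × 0.4279^2 = 3 × 0.5721 × 0.18309841 = 0.314252
Relative intensity = 0.314252 / 0.420153 × 100 = 74.79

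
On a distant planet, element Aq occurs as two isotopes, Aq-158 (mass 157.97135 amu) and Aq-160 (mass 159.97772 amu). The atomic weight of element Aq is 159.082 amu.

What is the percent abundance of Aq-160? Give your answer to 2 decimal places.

Writing the weighted mean with unknown fraction x of Aq-158:
157.97135·x + 159.97772·(1 − x) = 159.082
(157.97135 − 159.97772)·x = 159.082 − 159.97772
x = -0.89572 / -2.00637 = 0.44644 → 44.64% Aq-158, 55.36% Aq-160.

55.36%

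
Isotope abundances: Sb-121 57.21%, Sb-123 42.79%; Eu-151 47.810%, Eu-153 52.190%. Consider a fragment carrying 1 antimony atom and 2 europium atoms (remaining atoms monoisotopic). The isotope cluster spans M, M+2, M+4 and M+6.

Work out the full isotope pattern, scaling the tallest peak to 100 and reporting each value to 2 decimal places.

Antimony pattern (n=1): 0.5721 : 0.4279
Europium pattern (n=2): 0.22857961 : 0.49904078 : 0.27237961
Convolve the two distributions (both contribute in 2-u steps):
  M: 0.5721×0.22857961 = 0.130770
  M+2: 0.5721×0.49904078 + 0.4279×0.22857961 = 0.383310
  M+4: 0.5721×0.27237961 + 0.4279×0.49904078 = 0.369368
  M+6: 0.4279×0.27237961 = 0.116551
Scale to base peak (0.383310) = 100: 34.12 : 100.00 : 96.36 : 30.41

34.12 : 100.00 : 96.36 : 30.41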